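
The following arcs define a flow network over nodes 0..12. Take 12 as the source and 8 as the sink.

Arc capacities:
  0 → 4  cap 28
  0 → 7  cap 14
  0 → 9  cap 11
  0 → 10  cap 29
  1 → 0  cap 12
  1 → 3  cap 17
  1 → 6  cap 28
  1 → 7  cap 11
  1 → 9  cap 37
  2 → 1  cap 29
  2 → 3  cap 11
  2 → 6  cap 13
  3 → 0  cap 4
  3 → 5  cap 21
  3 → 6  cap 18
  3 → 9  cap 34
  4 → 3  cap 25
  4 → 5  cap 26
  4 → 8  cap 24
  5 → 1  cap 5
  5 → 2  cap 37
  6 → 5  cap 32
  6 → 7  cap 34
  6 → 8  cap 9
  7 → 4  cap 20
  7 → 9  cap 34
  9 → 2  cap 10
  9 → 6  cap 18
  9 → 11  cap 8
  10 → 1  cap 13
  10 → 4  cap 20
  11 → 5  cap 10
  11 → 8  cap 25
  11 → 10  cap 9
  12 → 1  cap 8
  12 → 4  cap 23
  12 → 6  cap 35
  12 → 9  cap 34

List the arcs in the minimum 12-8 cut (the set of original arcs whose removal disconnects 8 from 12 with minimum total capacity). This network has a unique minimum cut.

Min-cut arcs: {(4,8), (6,8), (9,11)} (total capacity 41)

augment #1: 12→4→8 push 23
augment #2: 12→6→8 push 9
augment #3: 12→9→11→8 push 8
augment #4: 12→1→0→4→8 push 1
max flow = 41; residual-reachable set from 12 gives S-side
cut edges (S→T): {(4,8), (6,8), (9,11)} total cap 41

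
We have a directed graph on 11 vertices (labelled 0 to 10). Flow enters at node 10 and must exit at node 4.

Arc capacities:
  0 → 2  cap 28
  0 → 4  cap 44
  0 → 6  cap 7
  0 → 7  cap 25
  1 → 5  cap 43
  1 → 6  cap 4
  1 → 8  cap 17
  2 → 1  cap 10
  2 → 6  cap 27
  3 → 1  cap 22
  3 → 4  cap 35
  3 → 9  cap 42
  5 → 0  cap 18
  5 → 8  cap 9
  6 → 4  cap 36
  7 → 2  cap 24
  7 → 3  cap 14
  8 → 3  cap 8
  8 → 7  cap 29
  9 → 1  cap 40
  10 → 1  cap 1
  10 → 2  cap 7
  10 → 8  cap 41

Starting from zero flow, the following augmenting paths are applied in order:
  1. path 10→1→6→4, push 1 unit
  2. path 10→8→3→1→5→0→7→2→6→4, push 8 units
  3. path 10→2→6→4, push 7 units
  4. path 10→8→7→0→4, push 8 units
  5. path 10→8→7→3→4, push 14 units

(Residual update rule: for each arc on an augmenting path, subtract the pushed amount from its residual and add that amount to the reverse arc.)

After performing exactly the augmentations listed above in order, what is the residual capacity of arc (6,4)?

after path 1 (10→1→6→4, push 1): res(6,4)=35
after path 2 (10→8→3→1→5→0→7→2→6→4, push 8): res(6,4)=27
after path 3 (10→2→6→4, push 7): res(6,4)=20
after path 4 (10→8→7→0→4, push 8): res(6,4)=20
after path 5 (10→8→7→3→4, push 14): res(6,4)=20

Residual capacity of (6,4): 20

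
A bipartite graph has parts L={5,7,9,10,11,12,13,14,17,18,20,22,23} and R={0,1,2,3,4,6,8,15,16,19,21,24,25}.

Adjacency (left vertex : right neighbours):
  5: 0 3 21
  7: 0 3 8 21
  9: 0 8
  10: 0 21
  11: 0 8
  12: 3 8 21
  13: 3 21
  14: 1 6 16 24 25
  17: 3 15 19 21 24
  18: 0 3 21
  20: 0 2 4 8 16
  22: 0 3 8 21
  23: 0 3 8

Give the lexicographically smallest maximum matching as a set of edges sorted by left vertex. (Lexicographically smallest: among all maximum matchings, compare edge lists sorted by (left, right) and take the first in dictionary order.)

Lex-smallest maximum matching: {(5,0), (7,3), (9,8), (10,21), (14,1), (17,15), (20,2)}

|M| = 7 (so the lex-smallest maximum matching has 7 edges)
process left vertices in ascending order; for each, take the smallest-labelled available neighbour that still permits 7 edges overall, or leave it unmatched if none does
lex-smallest matching: {5-0, 7-3, 9-8, 10-21, 14-1, 17-15, 20-2}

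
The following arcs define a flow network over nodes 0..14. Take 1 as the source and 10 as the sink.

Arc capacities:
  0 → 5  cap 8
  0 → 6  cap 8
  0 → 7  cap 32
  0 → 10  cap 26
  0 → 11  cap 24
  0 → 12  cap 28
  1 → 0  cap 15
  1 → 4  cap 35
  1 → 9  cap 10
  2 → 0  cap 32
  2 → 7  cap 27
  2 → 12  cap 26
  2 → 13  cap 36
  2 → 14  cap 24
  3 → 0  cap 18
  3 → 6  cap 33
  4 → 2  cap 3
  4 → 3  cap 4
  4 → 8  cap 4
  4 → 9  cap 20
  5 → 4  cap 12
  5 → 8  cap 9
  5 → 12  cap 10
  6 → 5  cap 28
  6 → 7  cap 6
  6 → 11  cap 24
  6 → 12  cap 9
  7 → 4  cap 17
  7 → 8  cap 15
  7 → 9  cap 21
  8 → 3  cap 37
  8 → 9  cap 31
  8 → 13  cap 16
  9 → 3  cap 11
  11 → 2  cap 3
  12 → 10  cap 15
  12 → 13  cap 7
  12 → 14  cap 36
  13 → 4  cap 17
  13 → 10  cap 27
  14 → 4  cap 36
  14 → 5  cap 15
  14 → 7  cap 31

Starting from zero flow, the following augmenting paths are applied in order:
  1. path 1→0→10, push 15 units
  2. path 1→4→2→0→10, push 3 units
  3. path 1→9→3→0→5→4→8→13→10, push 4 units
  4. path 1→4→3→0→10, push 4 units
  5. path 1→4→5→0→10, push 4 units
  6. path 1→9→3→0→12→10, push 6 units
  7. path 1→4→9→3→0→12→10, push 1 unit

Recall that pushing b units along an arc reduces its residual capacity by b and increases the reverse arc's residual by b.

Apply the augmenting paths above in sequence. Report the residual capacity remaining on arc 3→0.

after path 1 (1→0→10, push 15): res(3,0)=18
after path 2 (1→4→2→0→10, push 3): res(3,0)=18
after path 3 (1→9→3→0→5→4→8→13→10, push 4): res(3,0)=14
after path 4 (1→4→3→0→10, push 4): res(3,0)=10
after path 5 (1→4→5→0→10, push 4): res(3,0)=10
after path 6 (1→9→3→0→12→10, push 6): res(3,0)=4
after path 7 (1→4→9→3→0→12→10, push 1): res(3,0)=3

Residual capacity of (3,0): 3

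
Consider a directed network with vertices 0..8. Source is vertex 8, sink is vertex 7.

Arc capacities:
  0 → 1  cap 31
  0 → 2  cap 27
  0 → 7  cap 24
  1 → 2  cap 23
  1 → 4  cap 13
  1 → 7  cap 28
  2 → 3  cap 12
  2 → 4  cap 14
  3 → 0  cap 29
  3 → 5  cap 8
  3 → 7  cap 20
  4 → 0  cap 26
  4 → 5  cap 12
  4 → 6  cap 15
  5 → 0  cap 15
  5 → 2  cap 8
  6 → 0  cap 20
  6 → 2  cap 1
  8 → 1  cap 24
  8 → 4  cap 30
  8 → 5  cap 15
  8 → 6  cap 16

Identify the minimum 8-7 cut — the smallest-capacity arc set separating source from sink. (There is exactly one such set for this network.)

Min-cut arcs: {(0,7), (1,7), (2,3)} (total capacity 64)

augment #1: 8→1→7 push 24
augment #2: 8→4→0→7 push 24
augment #3: 8→4→0→1→7 push 2
augment #4: 8→5→0→1→7 push 2
augment #5: 8→5→2→3→7 push 8
augment #6: 8→6→2→3→7 push 1
augment #7: 8→5→0→2→3→7 push 3
max flow = 64; residual-reachable set from 8 gives S-side
cut edges (S→T): {(0,7), (1,7), (2,3)} total cap 64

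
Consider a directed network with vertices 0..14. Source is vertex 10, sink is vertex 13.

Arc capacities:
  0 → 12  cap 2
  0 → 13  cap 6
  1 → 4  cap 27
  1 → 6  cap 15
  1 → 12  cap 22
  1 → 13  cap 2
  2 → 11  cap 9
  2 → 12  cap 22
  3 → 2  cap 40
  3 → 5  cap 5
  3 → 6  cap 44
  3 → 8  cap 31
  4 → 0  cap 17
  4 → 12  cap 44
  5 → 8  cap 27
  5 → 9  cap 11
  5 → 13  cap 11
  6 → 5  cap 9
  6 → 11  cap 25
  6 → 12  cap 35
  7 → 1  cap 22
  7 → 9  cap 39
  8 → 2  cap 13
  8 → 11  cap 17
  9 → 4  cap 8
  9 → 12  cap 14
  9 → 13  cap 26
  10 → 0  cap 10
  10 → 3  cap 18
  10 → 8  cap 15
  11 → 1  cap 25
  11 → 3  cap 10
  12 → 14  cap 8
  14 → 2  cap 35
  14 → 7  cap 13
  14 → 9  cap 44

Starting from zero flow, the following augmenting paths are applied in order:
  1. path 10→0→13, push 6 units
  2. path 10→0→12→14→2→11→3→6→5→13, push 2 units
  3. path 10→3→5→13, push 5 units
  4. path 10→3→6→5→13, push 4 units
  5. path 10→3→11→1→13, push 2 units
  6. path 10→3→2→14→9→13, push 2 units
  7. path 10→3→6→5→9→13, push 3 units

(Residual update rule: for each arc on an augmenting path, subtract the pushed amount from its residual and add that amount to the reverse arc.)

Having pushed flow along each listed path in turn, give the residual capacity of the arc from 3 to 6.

Residual capacity of (3,6): 35

after path 1 (10→0→13, push 6): res(3,6)=44
after path 2 (10→0→12→14→2→11→3→6→5→13, push 2): res(3,6)=42
after path 3 (10→3→5→13, push 5): res(3,6)=42
after path 4 (10→3→6→5→13, push 4): res(3,6)=38
after path 5 (10→3→11→1→13, push 2): res(3,6)=38
after path 6 (10→3→2→14→9→13, push 2): res(3,6)=38
after path 7 (10→3→6→5→9→13, push 3): res(3,6)=35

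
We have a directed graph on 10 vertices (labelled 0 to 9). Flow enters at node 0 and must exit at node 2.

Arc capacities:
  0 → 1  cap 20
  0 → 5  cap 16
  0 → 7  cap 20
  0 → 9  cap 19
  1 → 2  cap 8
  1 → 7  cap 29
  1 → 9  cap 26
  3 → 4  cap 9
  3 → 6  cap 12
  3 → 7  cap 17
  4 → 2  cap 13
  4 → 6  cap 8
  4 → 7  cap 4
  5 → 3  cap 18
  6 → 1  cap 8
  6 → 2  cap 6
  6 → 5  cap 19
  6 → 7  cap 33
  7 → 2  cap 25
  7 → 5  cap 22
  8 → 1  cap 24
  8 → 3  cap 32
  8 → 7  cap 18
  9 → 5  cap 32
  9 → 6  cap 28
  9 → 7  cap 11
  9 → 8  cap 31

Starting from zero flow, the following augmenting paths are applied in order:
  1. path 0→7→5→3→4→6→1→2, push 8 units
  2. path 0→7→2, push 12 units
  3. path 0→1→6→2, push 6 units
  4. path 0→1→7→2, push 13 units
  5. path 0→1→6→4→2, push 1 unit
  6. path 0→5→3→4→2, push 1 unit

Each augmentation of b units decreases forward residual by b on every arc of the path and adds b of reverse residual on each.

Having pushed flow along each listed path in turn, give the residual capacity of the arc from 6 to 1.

Residual capacity of (6,1): 7

after path 1 (0→7→5→3→4→6→1→2, push 8): res(6,1)=0
after path 2 (0→7→2, push 12): res(6,1)=0
after path 3 (0→1→6→2, push 6): res(6,1)=6
after path 4 (0→1→7→2, push 13): res(6,1)=6
after path 5 (0→1→6→4→2, push 1): res(6,1)=7
after path 6 (0→5→3→4→2, push 1): res(6,1)=7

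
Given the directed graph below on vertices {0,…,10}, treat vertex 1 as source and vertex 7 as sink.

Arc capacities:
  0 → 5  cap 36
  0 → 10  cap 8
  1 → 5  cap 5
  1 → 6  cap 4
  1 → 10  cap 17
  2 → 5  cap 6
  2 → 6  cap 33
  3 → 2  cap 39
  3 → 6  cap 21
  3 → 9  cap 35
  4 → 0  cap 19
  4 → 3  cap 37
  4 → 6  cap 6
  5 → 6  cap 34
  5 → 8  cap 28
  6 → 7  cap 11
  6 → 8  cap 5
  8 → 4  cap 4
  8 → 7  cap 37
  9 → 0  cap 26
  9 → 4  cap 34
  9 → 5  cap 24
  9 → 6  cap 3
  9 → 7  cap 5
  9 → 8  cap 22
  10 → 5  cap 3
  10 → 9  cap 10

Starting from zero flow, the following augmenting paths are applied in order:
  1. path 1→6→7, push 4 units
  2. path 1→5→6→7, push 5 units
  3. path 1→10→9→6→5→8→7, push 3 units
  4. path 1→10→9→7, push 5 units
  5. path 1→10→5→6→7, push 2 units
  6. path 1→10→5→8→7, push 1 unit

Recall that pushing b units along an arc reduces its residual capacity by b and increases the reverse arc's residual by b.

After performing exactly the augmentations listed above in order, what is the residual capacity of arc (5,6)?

Residual capacity of (5,6): 30

after path 1 (1→6→7, push 4): res(5,6)=34
after path 2 (1→5→6→7, push 5): res(5,6)=29
after path 3 (1→10→9→6→5→8→7, push 3): res(5,6)=32
after path 4 (1→10→9→7, push 5): res(5,6)=32
after path 5 (1→10→5→6→7, push 2): res(5,6)=30
after path 6 (1→10→5→8→7, push 1): res(5,6)=30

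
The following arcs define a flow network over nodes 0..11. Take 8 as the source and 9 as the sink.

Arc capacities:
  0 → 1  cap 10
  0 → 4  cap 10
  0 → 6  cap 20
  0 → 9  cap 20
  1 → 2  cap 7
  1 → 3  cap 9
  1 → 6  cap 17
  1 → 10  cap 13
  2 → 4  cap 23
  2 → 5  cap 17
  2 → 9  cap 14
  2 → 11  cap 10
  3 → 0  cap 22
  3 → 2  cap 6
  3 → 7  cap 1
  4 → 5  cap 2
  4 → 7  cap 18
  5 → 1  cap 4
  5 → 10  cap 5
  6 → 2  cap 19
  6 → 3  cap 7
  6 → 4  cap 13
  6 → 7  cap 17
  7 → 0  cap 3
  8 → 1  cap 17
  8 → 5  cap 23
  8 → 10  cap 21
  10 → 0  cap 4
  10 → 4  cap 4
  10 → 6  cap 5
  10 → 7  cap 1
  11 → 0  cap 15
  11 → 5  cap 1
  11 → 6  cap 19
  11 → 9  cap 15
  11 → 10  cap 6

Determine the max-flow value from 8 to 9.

Maximum flow value: 33

augment #1: 8→1→2→9 bottleneck 7, total now 7
augment #2: 8→10→0→9 bottleneck 4, total now 11
augment #3: 8→1→3→0→9 bottleneck 9, total now 20
augment #4: 8→1→6→2→9 bottleneck 1, total now 21
augment #5: 8→10→6→2→9 bottleneck 5, total now 26
augment #6: 8→10→7→0→9 bottleneck 1, total now 27
augment #7: 8→5→1→6→2→9 bottleneck 1, total now 28
augment #8: 8→10→4→7→0→9 bottleneck 2, total now 30
augment #9: 8→5→1→6→2→11→9 bottleneck 3, total now 33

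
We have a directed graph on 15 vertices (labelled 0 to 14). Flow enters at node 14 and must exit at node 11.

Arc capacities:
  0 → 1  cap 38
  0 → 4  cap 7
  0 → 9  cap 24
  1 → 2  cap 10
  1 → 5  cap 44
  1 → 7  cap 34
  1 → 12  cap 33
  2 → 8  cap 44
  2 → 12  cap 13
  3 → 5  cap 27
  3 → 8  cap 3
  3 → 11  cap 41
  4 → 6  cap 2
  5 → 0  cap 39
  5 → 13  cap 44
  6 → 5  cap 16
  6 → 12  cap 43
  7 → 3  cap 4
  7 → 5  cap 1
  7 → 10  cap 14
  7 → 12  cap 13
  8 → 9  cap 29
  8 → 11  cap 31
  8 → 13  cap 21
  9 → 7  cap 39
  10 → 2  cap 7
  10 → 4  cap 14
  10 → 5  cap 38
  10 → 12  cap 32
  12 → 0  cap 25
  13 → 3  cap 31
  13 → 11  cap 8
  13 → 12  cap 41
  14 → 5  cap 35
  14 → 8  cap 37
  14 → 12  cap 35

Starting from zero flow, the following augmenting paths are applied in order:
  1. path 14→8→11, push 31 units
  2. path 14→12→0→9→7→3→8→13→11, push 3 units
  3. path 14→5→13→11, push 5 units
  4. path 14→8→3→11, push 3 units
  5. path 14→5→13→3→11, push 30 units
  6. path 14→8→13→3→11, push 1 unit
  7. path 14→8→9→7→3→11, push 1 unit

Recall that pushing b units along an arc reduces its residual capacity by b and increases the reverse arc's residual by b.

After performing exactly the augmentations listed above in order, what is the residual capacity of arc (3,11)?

Residual capacity of (3,11): 6

after path 1 (14→8→11, push 31): res(3,11)=41
after path 2 (14→12→0→9→7→3→8→13→11, push 3): res(3,11)=41
after path 3 (14→5→13→11, push 5): res(3,11)=41
after path 4 (14→8→3→11, push 3): res(3,11)=38
after path 5 (14→5→13→3→11, push 30): res(3,11)=8
after path 6 (14→8→13→3→11, push 1): res(3,11)=7
after path 7 (14→8→9→7→3→11, push 1): res(3,11)=6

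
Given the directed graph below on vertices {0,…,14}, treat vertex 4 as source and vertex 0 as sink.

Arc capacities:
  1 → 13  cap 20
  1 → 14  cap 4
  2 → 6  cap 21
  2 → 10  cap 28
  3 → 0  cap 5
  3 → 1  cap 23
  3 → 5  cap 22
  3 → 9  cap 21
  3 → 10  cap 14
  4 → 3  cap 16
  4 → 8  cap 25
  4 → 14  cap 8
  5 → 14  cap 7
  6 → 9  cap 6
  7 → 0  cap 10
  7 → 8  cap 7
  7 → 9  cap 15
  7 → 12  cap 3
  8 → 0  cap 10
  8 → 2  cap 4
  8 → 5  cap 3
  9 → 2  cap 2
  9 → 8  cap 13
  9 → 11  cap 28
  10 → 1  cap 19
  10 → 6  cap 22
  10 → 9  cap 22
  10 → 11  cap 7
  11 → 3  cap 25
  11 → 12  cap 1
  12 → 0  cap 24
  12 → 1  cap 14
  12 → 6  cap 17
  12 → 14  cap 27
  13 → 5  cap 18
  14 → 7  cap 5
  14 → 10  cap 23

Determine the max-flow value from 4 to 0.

Maximum flow value: 21

augment #1: 4→3→0 bottleneck 5, total now 5
augment #2: 4→8→0 bottleneck 10, total now 15
augment #3: 4→14→7→0 bottleneck 5, total now 20
augment #4: 4→3→9→11→12→0 bottleneck 1, total now 21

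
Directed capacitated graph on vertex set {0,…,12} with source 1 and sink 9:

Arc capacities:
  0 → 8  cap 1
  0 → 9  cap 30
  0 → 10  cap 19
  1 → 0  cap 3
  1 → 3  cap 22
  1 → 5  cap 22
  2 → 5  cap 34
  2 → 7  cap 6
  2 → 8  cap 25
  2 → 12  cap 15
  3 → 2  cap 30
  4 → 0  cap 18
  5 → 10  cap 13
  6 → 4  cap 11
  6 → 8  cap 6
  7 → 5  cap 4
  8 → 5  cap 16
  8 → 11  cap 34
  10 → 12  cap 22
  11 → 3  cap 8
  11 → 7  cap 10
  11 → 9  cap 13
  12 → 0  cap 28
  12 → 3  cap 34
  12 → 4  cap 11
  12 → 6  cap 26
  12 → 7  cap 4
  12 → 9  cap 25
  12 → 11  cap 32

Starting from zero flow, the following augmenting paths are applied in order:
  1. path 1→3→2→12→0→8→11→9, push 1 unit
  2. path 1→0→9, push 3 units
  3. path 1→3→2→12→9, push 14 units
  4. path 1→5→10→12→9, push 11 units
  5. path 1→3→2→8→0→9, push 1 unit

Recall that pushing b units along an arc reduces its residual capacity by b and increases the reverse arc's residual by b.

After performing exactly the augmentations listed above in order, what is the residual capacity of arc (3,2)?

after path 1 (1→3→2→12→0→8→11→9, push 1): res(3,2)=29
after path 2 (1→0→9, push 3): res(3,2)=29
after path 3 (1→3→2→12→9, push 14): res(3,2)=15
after path 4 (1→5→10→12→9, push 11): res(3,2)=15
after path 5 (1→3→2→8→0→9, push 1): res(3,2)=14

Residual capacity of (3,2): 14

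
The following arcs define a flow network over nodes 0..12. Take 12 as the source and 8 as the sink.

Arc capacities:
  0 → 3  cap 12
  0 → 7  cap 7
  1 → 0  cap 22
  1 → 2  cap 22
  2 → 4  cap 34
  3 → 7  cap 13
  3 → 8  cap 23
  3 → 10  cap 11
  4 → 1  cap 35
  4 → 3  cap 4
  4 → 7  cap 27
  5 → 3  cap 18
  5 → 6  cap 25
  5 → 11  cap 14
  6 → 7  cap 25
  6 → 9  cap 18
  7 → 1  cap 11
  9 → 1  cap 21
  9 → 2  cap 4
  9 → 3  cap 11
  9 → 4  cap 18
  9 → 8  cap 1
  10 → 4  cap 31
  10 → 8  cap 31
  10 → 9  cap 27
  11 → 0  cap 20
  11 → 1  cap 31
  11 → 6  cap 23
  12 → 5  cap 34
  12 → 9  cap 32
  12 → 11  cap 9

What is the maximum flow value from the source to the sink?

Maximum flow value: 35

augment #1: 12→9→8 bottleneck 1, total now 1
augment #2: 12→5→3→8 bottleneck 18, total now 19
augment #3: 12→9→3→8 bottleneck 5, total now 24
augment #4: 12→9→3→10→8 bottleneck 6, total now 30
augment #5: 12→9→4→3→10→8 bottleneck 4, total now 34
augment #6: 12→11→0→3→10→8 bottleneck 1, total now 35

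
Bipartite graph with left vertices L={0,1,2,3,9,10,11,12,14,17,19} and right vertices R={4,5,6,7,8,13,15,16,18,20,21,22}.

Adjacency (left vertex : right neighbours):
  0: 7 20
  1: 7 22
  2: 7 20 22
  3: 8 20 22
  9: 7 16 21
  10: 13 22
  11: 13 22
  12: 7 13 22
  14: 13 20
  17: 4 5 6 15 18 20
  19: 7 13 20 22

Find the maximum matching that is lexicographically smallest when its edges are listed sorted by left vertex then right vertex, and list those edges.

|M| = 7 (so the lex-smallest maximum matching has 7 edges)
process left vertices in ascending order; for each, take the smallest-labelled available neighbour that still permits 7 edges overall, or leave it unmatched if none does
lex-smallest matching: {0-7, 1-22, 2-20, 3-8, 9-16, 10-13, 17-4}

Lex-smallest maximum matching: {(0,7), (1,22), (2,20), (3,8), (9,16), (10,13), (17,4)}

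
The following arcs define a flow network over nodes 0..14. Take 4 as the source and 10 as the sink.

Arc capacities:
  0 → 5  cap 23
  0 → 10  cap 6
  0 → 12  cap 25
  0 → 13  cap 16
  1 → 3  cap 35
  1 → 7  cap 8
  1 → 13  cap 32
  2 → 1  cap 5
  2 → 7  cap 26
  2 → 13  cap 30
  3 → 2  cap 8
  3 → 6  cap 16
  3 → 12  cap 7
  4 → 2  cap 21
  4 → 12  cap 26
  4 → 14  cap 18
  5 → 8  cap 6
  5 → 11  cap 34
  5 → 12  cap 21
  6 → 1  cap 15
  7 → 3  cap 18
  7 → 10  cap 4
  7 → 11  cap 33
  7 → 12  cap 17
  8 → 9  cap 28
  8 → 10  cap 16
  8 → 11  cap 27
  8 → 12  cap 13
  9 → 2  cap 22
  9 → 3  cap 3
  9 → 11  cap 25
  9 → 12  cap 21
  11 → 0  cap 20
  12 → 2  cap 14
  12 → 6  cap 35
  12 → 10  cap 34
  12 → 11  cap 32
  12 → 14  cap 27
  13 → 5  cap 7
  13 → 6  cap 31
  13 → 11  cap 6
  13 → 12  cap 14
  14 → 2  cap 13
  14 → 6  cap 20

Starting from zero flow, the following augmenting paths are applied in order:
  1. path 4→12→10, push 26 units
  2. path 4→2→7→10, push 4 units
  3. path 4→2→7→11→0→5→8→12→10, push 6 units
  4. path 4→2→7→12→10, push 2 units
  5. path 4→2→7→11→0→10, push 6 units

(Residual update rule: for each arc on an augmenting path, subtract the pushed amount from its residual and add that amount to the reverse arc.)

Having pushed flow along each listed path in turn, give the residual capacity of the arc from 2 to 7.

after path 1 (4→12→10, push 26): res(2,7)=26
after path 2 (4→2→7→10, push 4): res(2,7)=22
after path 3 (4→2→7→11→0→5→8→12→10, push 6): res(2,7)=16
after path 4 (4→2→7→12→10, push 2): res(2,7)=14
after path 5 (4→2→7→11→0→10, push 6): res(2,7)=8

Residual capacity of (2,7): 8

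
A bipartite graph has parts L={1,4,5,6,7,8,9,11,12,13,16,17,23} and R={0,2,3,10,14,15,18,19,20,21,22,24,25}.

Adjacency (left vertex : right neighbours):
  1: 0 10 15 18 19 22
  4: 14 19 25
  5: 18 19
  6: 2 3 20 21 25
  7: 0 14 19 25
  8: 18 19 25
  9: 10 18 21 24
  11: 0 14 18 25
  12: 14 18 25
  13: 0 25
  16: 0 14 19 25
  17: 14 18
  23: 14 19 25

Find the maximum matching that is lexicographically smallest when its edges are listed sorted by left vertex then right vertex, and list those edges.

|M| = 8 (so the lex-smallest maximum matching has 8 edges)
process left vertices in ascending order; for each, take the smallest-labelled available neighbour that still permits 8 edges overall, or leave it unmatched if none does
lex-smallest matching: {1-10, 4-14, 5-18, 6-2, 7-0, 8-19, 9-21, 11-25}

Lex-smallest maximum matching: {(1,10), (4,14), (5,18), (6,2), (7,0), (8,19), (9,21), (11,25)}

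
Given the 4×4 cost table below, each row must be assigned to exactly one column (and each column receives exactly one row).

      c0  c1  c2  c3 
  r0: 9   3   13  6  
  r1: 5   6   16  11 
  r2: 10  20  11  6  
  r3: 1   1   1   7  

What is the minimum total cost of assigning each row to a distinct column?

optimal assignment: row0→col1 (cost 3), row1→col0 (cost 5), row2→col3 (cost 6), row3→col2 (cost 1)
total = 3 + 5 + 6 + 1 = 15

Minimum assignment cost: 15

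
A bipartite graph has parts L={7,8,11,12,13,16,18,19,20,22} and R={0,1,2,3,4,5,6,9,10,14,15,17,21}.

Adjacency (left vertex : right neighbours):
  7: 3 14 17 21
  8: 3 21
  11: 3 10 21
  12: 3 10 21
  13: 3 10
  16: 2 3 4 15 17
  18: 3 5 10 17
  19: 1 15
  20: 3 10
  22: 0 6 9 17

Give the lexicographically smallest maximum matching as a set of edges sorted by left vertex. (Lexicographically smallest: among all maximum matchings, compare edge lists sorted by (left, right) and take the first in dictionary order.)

Lex-smallest maximum matching: {(7,14), (8,3), (11,10), (12,21), (16,2), (18,5), (19,1), (22,0)}

|M| = 8 (so the lex-smallest maximum matching has 8 edges)
process left vertices in ascending order; for each, take the smallest-labelled available neighbour that still permits 8 edges overall, or leave it unmatched if none does
lex-smallest matching: {7-14, 8-3, 11-10, 12-21, 16-2, 18-5, 19-1, 22-0}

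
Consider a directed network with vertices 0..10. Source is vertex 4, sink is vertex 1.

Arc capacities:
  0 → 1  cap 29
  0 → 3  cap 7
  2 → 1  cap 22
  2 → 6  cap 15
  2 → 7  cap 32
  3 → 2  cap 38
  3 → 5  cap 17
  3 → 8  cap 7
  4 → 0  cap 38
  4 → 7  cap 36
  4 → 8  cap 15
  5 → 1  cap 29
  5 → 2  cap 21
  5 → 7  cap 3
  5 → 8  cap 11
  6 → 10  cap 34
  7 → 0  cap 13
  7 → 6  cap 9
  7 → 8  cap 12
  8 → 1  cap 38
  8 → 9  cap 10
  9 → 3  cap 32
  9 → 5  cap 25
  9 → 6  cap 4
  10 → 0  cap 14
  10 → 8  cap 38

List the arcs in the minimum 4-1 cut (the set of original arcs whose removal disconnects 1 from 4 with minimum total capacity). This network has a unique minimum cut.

augment #1: 4→0→1 push 29
augment #2: 4→8→1 push 15
augment #3: 4→7→8→1 push 12
augment #4: 4→0→3→2→1 push 7
augment #5: 4→7→6→10→8→1 push 9
max flow = 72; residual-reachable set from 4 gives S-side
cut edges (S→T): {(0,1), (0,3), (4,8), (7,6), (7,8)} total cap 72

Min-cut arcs: {(0,1), (0,3), (4,8), (7,6), (7,8)} (total capacity 72)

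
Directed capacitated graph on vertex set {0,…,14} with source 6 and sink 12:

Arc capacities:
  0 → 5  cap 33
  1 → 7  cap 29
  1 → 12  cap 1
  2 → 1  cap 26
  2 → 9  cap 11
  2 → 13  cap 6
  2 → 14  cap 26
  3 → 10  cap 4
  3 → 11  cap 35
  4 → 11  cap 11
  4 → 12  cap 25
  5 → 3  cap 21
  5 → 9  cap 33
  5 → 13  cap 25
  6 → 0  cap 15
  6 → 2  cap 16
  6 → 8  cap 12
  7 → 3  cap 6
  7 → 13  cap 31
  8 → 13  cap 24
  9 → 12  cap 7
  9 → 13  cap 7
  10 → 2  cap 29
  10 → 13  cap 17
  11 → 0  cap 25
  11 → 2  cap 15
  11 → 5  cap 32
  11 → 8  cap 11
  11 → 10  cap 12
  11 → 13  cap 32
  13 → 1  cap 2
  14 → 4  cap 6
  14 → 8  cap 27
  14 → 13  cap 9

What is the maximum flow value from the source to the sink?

Maximum flow value: 14

augment #1: 6→2→1→12 bottleneck 1, total now 1
augment #2: 6→2→9→12 bottleneck 7, total now 8
augment #3: 6→2→14→4→12 bottleneck 6, total now 14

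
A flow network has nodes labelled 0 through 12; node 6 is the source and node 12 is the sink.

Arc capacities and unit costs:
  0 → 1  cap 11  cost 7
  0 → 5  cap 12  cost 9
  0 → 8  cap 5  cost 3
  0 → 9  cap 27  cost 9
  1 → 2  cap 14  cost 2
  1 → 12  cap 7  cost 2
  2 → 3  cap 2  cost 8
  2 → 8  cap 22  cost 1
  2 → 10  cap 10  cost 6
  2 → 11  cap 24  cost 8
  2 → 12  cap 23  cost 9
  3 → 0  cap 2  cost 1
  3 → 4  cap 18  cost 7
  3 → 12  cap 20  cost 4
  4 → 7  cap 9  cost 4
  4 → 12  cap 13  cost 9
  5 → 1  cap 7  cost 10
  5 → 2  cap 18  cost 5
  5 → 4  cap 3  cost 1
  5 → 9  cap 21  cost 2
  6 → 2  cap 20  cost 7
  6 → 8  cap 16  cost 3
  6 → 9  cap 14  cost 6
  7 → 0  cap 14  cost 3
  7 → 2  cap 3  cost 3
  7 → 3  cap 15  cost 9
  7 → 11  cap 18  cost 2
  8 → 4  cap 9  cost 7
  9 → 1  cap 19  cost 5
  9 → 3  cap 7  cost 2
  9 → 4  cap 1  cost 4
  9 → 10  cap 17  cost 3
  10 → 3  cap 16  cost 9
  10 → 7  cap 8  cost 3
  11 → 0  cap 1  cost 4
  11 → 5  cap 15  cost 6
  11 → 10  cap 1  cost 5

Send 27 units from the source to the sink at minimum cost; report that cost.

shortest-cost path #1: 6→9→3→12 push 7 @ unit cost 12 (adds 84)
shortest-cost path #2: 6→9→1→12 push 7 @ unit cost 13 (adds 91)
shortest-cost path #3: 6→2→12 push 13 @ unit cost 16 (adds 208)
total cost = 383

Minimum cost for 27 units: 383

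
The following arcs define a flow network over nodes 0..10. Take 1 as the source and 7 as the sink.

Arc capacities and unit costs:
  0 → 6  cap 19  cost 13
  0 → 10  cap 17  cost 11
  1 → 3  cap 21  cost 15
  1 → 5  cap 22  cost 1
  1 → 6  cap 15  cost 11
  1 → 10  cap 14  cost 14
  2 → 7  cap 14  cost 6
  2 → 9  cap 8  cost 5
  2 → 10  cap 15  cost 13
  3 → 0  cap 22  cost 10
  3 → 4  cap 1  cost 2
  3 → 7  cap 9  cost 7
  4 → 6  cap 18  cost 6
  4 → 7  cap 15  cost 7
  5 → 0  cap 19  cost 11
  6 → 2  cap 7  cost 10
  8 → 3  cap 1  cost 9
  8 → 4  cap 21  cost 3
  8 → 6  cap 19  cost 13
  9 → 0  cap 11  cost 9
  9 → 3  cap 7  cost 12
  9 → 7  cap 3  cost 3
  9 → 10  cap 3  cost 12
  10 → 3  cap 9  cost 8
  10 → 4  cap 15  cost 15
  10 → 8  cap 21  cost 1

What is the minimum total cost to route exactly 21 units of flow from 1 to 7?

Minimum cost for 21 units: 497

shortest-cost path #1: 1→3→7 push 9 @ unit cost 22 (adds 198)
shortest-cost path #2: 1→3→4→7 push 1 @ unit cost 24 (adds 24)
shortest-cost path #3: 1→10→8→4→7 push 11 @ unit cost 25 (adds 275)
total cost = 497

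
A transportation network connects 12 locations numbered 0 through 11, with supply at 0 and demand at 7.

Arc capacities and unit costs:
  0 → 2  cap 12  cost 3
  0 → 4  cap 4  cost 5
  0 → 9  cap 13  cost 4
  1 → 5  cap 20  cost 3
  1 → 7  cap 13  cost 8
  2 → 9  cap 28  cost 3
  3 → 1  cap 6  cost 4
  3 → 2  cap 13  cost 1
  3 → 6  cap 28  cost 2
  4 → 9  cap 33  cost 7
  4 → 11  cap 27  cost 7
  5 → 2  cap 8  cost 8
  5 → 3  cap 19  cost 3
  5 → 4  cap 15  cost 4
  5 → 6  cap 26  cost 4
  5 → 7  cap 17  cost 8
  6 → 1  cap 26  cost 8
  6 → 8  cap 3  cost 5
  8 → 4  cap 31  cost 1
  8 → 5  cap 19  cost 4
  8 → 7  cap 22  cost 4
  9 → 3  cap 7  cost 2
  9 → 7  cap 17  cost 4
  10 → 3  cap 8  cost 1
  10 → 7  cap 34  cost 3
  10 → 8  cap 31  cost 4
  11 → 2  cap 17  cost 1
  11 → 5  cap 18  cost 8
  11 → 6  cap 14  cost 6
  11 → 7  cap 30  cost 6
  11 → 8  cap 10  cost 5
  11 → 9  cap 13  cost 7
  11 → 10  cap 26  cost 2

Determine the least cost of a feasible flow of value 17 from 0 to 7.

shortest-cost path #1: 0→9→7 push 13 @ unit cost 8 (adds 104)
shortest-cost path #2: 0→2→9→7 push 4 @ unit cost 10 (adds 40)
total cost = 144

Minimum cost for 17 units: 144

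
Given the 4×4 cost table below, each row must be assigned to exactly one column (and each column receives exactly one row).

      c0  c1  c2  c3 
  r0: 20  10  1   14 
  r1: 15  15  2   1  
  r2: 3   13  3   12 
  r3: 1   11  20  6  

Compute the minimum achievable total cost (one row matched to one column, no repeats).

optimal assignment: row0→col1 (cost 10), row1→col3 (cost 1), row2→col2 (cost 3), row3→col0 (cost 1)
total = 10 + 1 + 3 + 1 = 15

Minimum assignment cost: 15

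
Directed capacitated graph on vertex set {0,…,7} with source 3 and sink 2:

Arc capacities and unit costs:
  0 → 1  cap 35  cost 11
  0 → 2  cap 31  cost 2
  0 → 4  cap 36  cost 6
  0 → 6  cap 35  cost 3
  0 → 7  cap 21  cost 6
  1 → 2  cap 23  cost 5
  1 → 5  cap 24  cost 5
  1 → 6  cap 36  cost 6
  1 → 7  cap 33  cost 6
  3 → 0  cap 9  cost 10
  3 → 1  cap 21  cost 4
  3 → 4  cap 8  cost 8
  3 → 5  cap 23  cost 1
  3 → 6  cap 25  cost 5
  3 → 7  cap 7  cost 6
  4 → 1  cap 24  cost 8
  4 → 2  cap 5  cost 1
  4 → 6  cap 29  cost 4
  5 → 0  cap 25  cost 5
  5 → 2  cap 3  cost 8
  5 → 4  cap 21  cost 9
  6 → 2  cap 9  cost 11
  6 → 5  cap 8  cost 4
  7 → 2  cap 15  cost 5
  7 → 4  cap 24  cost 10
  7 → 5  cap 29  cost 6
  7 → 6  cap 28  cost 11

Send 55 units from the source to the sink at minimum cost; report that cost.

shortest-cost path #1: 3→5→0→2 push 23 @ unit cost 8 (adds 184)
shortest-cost path #2: 3→4→2 push 5 @ unit cost 9 (adds 45)
shortest-cost path #3: 3→1→2 push 21 @ unit cost 9 (adds 189)
shortest-cost path #4: 3→7→2 push 6 @ unit cost 11 (adds 66)
total cost = 484

Minimum cost for 55 units: 484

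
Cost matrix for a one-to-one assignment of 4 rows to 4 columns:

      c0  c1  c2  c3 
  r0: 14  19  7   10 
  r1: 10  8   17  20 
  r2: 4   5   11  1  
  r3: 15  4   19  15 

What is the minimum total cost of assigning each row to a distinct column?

Minimum assignment cost: 22

optimal assignment: row0→col2 (cost 7), row1→col0 (cost 10), row2→col3 (cost 1), row3→col1 (cost 4)
total = 7 + 10 + 1 + 4 = 22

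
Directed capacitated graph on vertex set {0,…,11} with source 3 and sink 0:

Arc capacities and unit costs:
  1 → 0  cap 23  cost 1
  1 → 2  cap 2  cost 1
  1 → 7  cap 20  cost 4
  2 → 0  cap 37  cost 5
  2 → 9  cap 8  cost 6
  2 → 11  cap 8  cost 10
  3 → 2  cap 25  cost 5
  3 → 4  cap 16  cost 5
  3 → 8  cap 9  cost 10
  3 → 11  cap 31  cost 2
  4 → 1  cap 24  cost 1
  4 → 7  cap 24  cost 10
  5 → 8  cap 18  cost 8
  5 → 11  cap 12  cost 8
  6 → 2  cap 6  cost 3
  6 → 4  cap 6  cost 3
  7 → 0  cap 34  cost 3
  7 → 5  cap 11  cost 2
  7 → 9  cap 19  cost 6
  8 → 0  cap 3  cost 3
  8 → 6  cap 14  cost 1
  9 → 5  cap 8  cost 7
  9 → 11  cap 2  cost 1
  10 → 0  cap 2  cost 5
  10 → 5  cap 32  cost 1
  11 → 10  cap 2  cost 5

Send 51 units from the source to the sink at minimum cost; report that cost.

shortest-cost path #1: 3→4→1→0 push 16 @ unit cost 7 (adds 112)
shortest-cost path #2: 3→2→0 push 25 @ unit cost 10 (adds 250)
shortest-cost path #3: 3→11→10→0 push 2 @ unit cost 12 (adds 24)
shortest-cost path #4: 3→8→0 push 3 @ unit cost 13 (adds 39)
shortest-cost path #5: 3→8→6→4→1→0 push 5 @ unit cost 16 (adds 80)
total cost = 505

Minimum cost for 51 units: 505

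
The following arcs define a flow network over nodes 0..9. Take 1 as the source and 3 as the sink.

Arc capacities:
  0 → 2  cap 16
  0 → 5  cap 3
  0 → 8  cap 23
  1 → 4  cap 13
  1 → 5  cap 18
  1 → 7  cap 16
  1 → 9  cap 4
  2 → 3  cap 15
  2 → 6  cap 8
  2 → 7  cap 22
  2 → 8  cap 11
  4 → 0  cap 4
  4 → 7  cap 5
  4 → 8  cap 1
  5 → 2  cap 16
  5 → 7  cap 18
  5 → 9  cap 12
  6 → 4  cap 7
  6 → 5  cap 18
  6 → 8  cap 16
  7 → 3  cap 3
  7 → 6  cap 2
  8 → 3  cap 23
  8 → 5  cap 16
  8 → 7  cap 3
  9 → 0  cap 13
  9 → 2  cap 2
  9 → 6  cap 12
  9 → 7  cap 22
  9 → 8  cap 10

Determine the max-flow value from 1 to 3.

augment #1: 1→7→3 bottleneck 3, total now 3
augment #2: 1→4→8→3 bottleneck 1, total now 4
augment #3: 1→5→2→3 bottleneck 15, total now 19
augment #4: 1→9→8→3 bottleneck 4, total now 23
augment #5: 1→4→0→8→3 bottleneck 4, total now 27
augment #6: 1→5→2→8→3 bottleneck 1, total now 28
augment #7: 1→5→9→8→3 bottleneck 2, total now 30
augment #8: 1→7→6→8→3 bottleneck 2, total now 32

Maximum flow value: 32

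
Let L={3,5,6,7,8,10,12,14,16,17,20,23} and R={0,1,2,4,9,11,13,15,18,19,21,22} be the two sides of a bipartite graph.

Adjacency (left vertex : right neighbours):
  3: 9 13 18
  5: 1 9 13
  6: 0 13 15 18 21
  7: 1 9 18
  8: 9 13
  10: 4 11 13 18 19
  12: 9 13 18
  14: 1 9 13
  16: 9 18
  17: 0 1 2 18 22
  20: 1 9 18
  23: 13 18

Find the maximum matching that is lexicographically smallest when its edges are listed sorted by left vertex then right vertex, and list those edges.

Lex-smallest maximum matching: {(3,9), (5,1), (6,0), (7,18), (8,13), (10,4), (17,2)}

|M| = 7 (so the lex-smallest maximum matching has 7 edges)
process left vertices in ascending order; for each, take the smallest-labelled available neighbour that still permits 7 edges overall, or leave it unmatched if none does
lex-smallest matching: {3-9, 5-1, 6-0, 7-18, 8-13, 10-4, 17-2}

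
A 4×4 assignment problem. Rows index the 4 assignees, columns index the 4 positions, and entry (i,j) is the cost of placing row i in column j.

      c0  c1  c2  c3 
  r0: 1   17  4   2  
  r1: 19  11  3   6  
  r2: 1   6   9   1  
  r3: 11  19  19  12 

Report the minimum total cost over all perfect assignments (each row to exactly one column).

one of 2 optimal assignments: row0→col0 (cost 1), row1→col2 (cost 3), row2→col1 (cost 6), row3→col3 (cost 12)
total = 1 + 3 + 6 + 12 = 22

Minimum assignment cost: 22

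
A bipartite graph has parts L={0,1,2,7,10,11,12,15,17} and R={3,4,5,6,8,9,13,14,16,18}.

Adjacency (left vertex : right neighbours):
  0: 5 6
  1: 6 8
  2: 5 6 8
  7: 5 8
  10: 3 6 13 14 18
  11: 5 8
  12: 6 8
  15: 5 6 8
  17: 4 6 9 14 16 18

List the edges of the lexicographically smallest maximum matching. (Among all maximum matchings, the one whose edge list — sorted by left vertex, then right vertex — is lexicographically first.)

Lex-smallest maximum matching: {(0,5), (1,6), (2,8), (10,3), (17,4)}

|M| = 5 (so the lex-smallest maximum matching has 5 edges)
process left vertices in ascending order; for each, take the smallest-labelled available neighbour that still permits 5 edges overall, or leave it unmatched if none does
lex-smallest matching: {0-5, 1-6, 2-8, 10-3, 17-4}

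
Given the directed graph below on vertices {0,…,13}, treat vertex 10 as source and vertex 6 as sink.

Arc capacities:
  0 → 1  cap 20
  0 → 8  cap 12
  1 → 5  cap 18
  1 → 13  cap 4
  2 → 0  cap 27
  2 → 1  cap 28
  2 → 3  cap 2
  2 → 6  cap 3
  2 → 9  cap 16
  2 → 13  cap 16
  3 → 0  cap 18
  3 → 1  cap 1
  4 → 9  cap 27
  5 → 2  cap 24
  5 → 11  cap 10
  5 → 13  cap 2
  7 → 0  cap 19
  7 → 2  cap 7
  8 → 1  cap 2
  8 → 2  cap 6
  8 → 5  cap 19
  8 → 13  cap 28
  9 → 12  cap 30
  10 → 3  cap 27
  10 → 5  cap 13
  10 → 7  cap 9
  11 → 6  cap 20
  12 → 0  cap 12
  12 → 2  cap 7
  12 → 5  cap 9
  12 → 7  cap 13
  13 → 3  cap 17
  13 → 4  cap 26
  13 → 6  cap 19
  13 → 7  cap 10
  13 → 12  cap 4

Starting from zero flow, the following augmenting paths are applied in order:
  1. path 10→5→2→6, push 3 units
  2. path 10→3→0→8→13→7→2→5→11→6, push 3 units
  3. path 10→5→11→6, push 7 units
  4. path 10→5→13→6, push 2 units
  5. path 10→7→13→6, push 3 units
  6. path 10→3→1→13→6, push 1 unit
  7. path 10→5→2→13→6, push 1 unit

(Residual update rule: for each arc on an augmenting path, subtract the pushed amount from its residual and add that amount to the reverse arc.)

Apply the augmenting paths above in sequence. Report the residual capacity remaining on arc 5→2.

Residual capacity of (5,2): 23

after path 1 (10→5→2→6, push 3): res(5,2)=21
after path 2 (10→3→0→8→13→7→2→5→11→6, push 3): res(5,2)=24
after path 3 (10→5→11→6, push 7): res(5,2)=24
after path 4 (10→5→13→6, push 2): res(5,2)=24
after path 5 (10→7→13→6, push 3): res(5,2)=24
after path 6 (10→3→1→13→6, push 1): res(5,2)=24
after path 7 (10→5→2→13→6, push 1): res(5,2)=23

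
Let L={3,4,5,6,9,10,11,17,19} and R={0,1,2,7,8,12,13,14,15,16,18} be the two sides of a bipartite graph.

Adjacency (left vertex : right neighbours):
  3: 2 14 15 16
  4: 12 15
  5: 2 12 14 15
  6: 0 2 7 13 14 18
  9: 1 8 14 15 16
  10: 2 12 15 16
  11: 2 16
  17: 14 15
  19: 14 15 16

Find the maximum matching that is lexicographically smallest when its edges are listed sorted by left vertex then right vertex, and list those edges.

|M| = 7 (so the lex-smallest maximum matching has 7 edges)
process left vertices in ascending order; for each, take the smallest-labelled available neighbour that still permits 7 edges overall, or leave it unmatched if none does
lex-smallest matching: {3-2, 4-12, 5-14, 6-0, 9-1, 10-15, 11-16}

Lex-smallest maximum matching: {(3,2), (4,12), (5,14), (6,0), (9,1), (10,15), (11,16)}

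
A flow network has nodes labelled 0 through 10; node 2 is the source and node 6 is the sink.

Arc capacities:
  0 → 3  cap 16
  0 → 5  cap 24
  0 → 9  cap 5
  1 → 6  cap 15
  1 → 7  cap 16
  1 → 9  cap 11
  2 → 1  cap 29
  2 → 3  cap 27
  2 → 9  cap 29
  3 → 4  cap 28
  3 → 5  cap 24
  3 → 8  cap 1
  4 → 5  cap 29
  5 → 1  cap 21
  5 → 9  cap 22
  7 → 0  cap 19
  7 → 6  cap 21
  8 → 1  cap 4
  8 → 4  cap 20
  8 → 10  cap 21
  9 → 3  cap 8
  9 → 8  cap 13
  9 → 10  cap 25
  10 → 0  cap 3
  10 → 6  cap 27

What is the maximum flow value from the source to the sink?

Maximum flow value: 58

augment #1: 2→1→6 bottleneck 15, total now 15
augment #2: 2→1→7→6 bottleneck 14, total now 29
augment #3: 2→9→10→6 bottleneck 25, total now 54
augment #4: 2→3→8→10→6 bottleneck 1, total now 55
augment #5: 2→9→8→10→6 bottleneck 1, total now 56
augment #6: 2→3→5→1→7→6 bottleneck 2, total now 58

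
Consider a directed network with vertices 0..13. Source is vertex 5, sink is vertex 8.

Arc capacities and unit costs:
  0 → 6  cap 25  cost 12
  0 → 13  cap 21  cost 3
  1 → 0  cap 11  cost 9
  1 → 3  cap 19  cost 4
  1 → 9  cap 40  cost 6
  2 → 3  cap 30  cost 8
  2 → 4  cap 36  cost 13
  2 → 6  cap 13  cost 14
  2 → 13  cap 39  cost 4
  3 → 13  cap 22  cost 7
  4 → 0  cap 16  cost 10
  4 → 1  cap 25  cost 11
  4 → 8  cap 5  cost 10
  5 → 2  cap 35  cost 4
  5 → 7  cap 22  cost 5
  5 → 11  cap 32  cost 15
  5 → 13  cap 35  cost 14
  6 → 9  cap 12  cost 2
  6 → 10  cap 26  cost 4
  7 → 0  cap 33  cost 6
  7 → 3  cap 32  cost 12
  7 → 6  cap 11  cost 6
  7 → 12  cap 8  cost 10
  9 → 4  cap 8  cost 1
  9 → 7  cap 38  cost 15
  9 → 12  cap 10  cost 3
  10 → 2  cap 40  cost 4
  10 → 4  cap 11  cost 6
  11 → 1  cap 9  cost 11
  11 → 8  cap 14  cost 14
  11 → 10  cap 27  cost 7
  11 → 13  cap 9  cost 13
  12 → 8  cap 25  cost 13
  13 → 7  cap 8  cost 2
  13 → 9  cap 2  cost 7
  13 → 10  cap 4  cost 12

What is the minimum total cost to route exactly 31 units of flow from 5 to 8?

shortest-cost path #1: 5→7→6→9→4→8 push 5 @ unit cost 24 (adds 120)
shortest-cost path #2: 5→7→12→8 push 8 @ unit cost 28 (adds 224)
shortest-cost path #3: 5→11→8 push 14 @ unit cost 29 (adds 406)
shortest-cost path #4: 5→7→6→9→12→8 push 4 @ unit cost 29 (adds 116)
total cost = 866

Minimum cost for 31 units: 866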